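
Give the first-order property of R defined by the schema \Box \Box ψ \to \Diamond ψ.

This is a Sahlqvist (Geach-type) schema ◇^0□^2ψ → □^0◇^1ψ.
First-order correspondent: \forall x \exists w (x R^2 w \wedge xRw).

\forall x \exists w (x R^2 w \wedge xRw)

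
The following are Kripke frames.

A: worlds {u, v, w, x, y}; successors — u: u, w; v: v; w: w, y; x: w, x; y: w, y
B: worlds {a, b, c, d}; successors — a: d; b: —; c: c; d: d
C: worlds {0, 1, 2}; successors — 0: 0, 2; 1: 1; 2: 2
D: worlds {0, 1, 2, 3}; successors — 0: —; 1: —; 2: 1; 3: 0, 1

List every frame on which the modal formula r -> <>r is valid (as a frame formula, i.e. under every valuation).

A, C

This is the axiom for a generalized confluence (Geach) condition; its first-order frame correspondent is forall x exists w (x = w & xRw).
A: condition met.
B: fails — at a but no w with a=w and aRw.
C: condition met.
D: fails — at 0 but no w with 0=w and 0Rw.
Valid on: A, C.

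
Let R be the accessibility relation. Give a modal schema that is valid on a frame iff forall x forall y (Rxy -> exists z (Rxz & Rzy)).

□□r → □r

This is density; the standard corresponding axiom is C4: □□r → □r.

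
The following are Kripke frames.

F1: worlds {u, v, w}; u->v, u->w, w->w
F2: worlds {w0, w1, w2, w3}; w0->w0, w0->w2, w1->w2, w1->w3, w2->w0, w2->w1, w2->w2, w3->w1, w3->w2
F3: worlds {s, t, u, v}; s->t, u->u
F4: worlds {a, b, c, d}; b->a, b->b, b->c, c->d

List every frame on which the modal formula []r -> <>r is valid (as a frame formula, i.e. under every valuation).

This is the axiom for seriality; its first-order frame correspondent is forall x exists y Rxy.
F1: fails — world v has no successor.
F2: condition met.
F3: fails — world t has no successor.
F4: fails — world a has no successor.
Valid on: F2.

F2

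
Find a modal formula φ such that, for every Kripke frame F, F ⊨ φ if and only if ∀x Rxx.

□ψ → ψ

The condition is reflexivity. The T schema □ψ → ψ defines it.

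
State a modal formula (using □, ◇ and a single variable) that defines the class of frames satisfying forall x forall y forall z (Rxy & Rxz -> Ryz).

◇q → □◇q

The condition is the Euclidean property. The 5 schema ◇q → □◇q defines it.
Suppose ◇q→□◇q is valid. Take Rxy, Rxz and set V(q)={y}. Then ◇q at x, so □◇q at x, so ◇q at z, so some w with Rzw has q; w=y, i.e. Rzy. By symmetry of the argument, Ryz.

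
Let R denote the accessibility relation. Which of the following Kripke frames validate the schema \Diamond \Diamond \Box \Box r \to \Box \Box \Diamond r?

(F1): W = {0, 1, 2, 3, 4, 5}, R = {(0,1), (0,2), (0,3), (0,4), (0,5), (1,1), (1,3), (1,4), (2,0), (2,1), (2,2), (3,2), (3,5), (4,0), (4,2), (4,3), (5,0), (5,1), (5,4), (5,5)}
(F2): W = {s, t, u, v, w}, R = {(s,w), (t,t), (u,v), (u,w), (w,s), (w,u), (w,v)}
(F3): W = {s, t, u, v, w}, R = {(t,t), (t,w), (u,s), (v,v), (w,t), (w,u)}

Frame correspondent (Sahlqvist): \forall x \forall y \forall z ((x R^2 y \wedge x R^2 z) \to \exists w (y R^2 w \wedge zRw)) — i.e. a generalized confluence (Geach) condition.
(F1): condition met.
(F2): fails — sR²s, sR²s but no w* with sR²w* and sRw*.
(F3): fails — tR²t, tR²u but no w* with tR²w* and uRw*.
Valid on: (F1).

(F1)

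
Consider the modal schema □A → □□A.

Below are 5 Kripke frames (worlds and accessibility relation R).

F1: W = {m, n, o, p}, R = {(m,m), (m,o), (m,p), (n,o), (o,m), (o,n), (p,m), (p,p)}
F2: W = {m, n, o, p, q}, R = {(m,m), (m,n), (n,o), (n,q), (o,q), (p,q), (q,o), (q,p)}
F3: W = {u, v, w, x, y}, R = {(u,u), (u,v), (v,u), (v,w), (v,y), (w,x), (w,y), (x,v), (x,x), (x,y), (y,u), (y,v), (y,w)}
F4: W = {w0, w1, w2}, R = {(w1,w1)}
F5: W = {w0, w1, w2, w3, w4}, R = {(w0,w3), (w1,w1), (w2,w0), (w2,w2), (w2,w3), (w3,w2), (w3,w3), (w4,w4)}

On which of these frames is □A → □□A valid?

F4

The schema corresponds to transitivity: ∀x ∀y ∀z (Rxy ∧ Ryz → Rxz).
F1: fails — Rom and Rmo but not Roo.
F2: fails — Rqp and Rpq but not Rqq.
F3: fails — Ruv and Rvw but not Ruw.
F4: ✓.
F5: fails — Rw3w2 and Rw2w0 but not Rw3w0.
Valid on: F4.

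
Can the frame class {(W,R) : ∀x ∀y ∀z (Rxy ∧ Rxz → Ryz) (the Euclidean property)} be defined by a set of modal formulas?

Definable; ◇r → □◇r defines it

This is a Sahlqvist condition; the 5 axiom ◇r → □◇r defines it.
Suppose ◇r→□◇r is valid. Take Rxy, Rxz and set V(r)={y}. Then ◇r at x, so □◇r at x, so ◇r at z, so some w with Rzw has r; w=y, i.e. Rzy. By symmetry of the argument, Ryz.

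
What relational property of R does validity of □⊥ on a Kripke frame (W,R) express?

Emptiness of R

□⊥ is valid iff no world has any successor (otherwise □⊥ fails at any world with one).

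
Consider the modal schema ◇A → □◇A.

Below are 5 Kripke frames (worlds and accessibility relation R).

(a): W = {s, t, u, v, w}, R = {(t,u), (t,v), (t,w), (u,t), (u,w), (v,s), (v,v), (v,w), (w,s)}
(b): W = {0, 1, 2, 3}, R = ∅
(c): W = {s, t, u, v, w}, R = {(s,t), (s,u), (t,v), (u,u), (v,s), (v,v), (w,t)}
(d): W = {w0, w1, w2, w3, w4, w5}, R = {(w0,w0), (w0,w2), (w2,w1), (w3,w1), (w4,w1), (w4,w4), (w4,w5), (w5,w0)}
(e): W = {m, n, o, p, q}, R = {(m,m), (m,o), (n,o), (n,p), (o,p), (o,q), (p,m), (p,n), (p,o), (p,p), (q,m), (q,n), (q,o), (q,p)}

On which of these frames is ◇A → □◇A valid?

This is the axiom for the Euclidean property; its first-order frame correspondent is ∀x ∀y ∀z (Rxy ∧ Rxz → Ryz).
(a): fails — Rtv and Rtu but not Rvu.
(b): condition met.
(c): fails — Rsu and Rst but not Rut.
(d): fails — Rw0w2 and Rw0w2 but not Rw2w2.
(e): fails — Rmo and Rmo but not Roo.
Valid on: (b).

(b)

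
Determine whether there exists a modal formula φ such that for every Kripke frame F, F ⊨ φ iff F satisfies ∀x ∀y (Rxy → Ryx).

Yes, by p → □◇p

The condition is symmetry. A defining modal formula is p → □◇p.
Suppose p→□◇p is valid. Take Rxy and set V(p)={x}. Then p at x, so □◇p at x, so ◇p at y, so some z with Ryz has p; z=x, i.e. Ryx.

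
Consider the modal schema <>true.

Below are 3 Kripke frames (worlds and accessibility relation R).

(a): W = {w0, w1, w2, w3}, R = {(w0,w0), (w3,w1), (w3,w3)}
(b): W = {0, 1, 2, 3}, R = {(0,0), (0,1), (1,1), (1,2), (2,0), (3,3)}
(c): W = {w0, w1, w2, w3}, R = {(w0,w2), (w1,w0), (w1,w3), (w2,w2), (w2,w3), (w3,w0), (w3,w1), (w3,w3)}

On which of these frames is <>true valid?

This is the axiom for seriality; its first-order frame correspondent is forall x exists y Rxy.
(a): fails — world w1 has no successor.
(b): condition met.
(c): condition met.
Valid on: (b), (c).

(b), (c)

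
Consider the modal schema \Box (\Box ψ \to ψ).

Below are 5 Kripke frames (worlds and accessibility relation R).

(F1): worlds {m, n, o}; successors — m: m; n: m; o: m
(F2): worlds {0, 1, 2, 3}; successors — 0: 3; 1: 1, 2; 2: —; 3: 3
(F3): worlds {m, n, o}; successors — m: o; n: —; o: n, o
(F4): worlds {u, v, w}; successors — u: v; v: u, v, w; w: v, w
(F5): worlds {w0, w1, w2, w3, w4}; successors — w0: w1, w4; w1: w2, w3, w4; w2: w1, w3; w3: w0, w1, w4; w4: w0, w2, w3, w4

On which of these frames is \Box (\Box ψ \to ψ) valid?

This is the axiom for shift-reflexivity; its first-order frame correspondent is \forall x \forall y (Rxy \to Ryy).
(F1): satisfies the condition.
(F2): fails — R12 but not R22.
(F3): fails — Ron but not Rnn.
(F4): fails — Rvu but not Ruu.
(F5): fails — Rw1w2 but not Rw2w2.
Valid on: (F1).

(F1)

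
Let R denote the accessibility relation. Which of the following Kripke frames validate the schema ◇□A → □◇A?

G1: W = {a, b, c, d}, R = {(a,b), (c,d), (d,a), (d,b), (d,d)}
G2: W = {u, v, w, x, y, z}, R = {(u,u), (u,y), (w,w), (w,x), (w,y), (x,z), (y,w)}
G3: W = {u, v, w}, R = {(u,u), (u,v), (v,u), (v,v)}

The schema corresponds to convergence: ∀x ∀y ∀z (Rxy ∧ Rxz → ∃w (Ryw ∧ Rzw)).
G1: fails — Rab and Rab but b and b have no common successor.
G2: fails — Ruu and Ruy but u and y have no common successor.
G3: holds.

G3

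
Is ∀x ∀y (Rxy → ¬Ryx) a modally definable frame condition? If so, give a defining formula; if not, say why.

Any modally definable frame class is closed under surjective bounded morphisms.
The 4-cycle (worlds 0,1,2,3 with 0→1→2→3→0) is asymmetric. Mapping every world to a single reflexive point • is a surjective bounded morphism, and the reflexive point is not asymmetric (R•• but asymmetry requires ¬R••).
So the class is not modally definable.

No — not modally definable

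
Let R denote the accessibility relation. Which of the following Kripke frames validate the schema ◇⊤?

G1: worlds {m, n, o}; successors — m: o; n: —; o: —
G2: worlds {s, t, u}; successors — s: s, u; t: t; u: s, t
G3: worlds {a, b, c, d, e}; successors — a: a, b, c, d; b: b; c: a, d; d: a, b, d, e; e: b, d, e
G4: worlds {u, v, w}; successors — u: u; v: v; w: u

The schema corresponds to seriality: ∀x ∃y Rxy.
G1: fails — world n has no successor.
G2: condition met.
G3: condition met.
G4: condition met.
Valid on: G2, G3, G4.

G2, G3, G4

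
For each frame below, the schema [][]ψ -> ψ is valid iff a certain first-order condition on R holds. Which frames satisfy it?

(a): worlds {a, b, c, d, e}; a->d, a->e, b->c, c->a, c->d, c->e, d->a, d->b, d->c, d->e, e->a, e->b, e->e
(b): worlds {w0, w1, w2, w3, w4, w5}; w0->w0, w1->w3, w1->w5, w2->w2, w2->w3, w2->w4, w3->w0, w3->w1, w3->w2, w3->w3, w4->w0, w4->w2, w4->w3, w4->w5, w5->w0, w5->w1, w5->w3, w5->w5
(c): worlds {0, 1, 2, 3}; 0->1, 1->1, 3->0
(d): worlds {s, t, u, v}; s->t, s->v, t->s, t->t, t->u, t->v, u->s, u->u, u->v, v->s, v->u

Frame correspondent (Sahlqvist): forall x exists w (x R^2 w & x = w) — i.e. a generalized confluence (Geach) condition.
(a): fails — at b but no w with bR²w and b=w.
(b): holds.
(c): fails — at 0 but no w with 0R²w and 0=w.
(d): holds.

(b), (d)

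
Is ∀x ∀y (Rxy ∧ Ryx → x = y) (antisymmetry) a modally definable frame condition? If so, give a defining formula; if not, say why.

If a class were modally definable it would be closed under surjective bounded morphisms (Goldblatt–Thomason).
The 8-cycle (worlds s,t,u,v,w,x,y,z with s→t→u→v→w→x→y→z→s) is antisymmetric. Sending even-indexed worlds to a and odd-indexed worlds to b is a surjective bounded morphism onto the two-world frame with a↔b, which is not antisymmetric.
So the class is not modally definable.

Not definable by any modal formula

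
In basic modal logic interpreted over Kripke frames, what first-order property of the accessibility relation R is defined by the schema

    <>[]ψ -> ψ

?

Replacing ψ by ¬ψ and contraposing gives the equivalent schema ψ → □◇ψ.
Suppose ψ→□◇ψ is valid. Take Rxy and set V(ψ)={x}. Then ψ at x, so □◇ψ at x, so ◇ψ at y, so some z with Ryz has ψ; z=x, i.e. Ryx.
Conversely, on a frame with symmetry the schema holds at every world under every valuation.
Frame condition: forall x forall y (Rxy -> Ryx).

symmetry: forall x forall y (Rxy -> Ryx)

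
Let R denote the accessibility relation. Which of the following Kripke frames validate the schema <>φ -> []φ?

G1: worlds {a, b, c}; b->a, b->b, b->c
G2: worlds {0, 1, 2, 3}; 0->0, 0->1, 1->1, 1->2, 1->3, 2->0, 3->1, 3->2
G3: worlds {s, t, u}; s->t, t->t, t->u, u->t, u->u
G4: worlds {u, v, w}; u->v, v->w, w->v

Frame correspondent (Sahlqvist): forall x forall y forall z (Rxy & Rxz -> y = z) — i.e. partial functionality.
G1: fails — b sees both a and b.
G2: fails — 0 sees both 0 and 1.
G3: fails — t sees both t and u.
G4: holds.
Valid on: G4.

G4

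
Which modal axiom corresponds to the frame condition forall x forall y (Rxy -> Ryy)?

A defining formula is □(□p → p) (the T□ axiom).
Suppose □(□p→p) is valid. Take Rxy and set V(p)={w : Ryw}. Then at y, □p holds; since □(□p→p) at x, □p→p at y, so p at y, i.e. Ryy.

□(□p → p)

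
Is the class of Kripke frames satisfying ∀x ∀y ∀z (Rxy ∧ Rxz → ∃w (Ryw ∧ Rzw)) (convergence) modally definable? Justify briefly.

Yes, by ◇□p → □◇p

Yes: it is convergence, defined by the .2 schema ◇□p → □◇p.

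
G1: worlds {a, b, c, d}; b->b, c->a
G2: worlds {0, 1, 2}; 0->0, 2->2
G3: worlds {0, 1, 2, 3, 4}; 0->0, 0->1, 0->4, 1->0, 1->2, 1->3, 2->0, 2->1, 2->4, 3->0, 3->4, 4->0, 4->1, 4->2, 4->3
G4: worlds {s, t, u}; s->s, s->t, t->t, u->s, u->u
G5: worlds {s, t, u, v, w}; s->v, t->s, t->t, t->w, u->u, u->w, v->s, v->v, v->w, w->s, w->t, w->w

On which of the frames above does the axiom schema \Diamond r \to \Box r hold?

This is the axiom for partial functionality; its first-order frame correspondent is \forall x \forall y \forall z (Rxy \wedge Rxz \to y = z).
G1: condition met.
G2: condition met.
G3: fails — 0 sees both 0 and 1.
G4: fails — s sees both s and t.
G5: fails — t sees both s and t.
Valid on: G1, G2.

G1, G2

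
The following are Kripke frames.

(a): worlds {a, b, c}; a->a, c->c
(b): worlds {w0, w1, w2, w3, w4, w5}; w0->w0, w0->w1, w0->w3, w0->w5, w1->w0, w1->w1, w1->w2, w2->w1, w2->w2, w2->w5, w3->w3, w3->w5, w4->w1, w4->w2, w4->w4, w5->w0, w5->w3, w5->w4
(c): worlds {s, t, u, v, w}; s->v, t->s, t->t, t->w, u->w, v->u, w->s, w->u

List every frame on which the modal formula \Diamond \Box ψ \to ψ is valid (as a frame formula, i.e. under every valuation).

(a)

The schema corresponds to a generalized confluence (Geach) condition: \forall x \forall y (xRy \to \exists w (yRw \wedge x = w)).
(a): ✓.
(b): fails — w0Rw3 but no w with w3Rw and w0=w.
(c): fails — sRv but no w* with vRw* and s=w*.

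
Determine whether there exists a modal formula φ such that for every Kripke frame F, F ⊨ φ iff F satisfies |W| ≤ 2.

Any modally definable frame class is closed under disjoint unions.
Any modal formula valid on each of 3 disjoint one-world frames is valid on their disjoint union (validity is preserved under disjoint unions). Each one-world frame has |W|=1≤2, but the union has |W|=3.
Hence having at most 2 worlds is not modally definable.

No — not modally definable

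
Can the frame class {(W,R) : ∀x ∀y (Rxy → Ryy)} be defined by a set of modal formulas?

The condition is shift-reflexivity. A defining modal formula is □(□q → q).

Definable; □(□q → q) defines it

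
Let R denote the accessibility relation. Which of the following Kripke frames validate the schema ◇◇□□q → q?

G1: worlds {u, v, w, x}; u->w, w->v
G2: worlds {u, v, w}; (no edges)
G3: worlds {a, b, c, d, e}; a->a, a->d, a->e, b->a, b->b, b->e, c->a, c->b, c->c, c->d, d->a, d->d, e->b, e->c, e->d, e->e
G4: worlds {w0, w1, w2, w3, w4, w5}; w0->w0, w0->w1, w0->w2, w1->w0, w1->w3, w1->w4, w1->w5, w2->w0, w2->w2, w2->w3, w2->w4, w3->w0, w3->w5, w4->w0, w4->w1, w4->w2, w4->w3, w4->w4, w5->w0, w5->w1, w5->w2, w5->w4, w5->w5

G2, G4

The schema corresponds to a generalized confluence (Geach) condition: ∀x ∀y (xR²y → ∃w (yR²w ∧ x = w)).
G1: fails — uR²v but no t with vR²t and u=t.
G2: satisfies the condition.
G3: fails — bR²d but no w with dR²w and b=w.
G4: satisfies the condition.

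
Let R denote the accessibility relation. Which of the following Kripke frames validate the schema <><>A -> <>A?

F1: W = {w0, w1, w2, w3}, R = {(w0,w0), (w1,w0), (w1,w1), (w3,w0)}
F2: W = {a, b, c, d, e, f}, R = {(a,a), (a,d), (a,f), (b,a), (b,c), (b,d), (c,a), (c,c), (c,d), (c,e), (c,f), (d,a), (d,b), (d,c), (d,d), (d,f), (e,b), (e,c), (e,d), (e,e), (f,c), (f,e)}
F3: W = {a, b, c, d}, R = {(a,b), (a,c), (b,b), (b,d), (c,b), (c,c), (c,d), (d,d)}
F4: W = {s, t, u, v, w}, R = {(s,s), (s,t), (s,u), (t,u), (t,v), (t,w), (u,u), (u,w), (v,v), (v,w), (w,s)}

F1

This is the axiom for transitivity; its first-order frame correspondent is forall x forall y forall z (Rxy & Ryz -> Rxz).
F1: condition met.
F2: fails — Rcd and Rdb but not Rcb.
F3: fails — Rab and Rbd but not Rad.
F4: fails — Ruw and Rws but not Rus.
Valid on: F1.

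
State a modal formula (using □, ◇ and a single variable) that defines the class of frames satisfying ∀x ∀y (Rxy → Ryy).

□(□s → s)

A defining formula is □(□s → s) (the T□ axiom).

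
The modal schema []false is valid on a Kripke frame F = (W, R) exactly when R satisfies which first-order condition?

emptiness of R: forall x forall y ~Rxy

This schema is the Ver axiom.
It corresponds to emptiness of R: forall x forall y ~Rxy.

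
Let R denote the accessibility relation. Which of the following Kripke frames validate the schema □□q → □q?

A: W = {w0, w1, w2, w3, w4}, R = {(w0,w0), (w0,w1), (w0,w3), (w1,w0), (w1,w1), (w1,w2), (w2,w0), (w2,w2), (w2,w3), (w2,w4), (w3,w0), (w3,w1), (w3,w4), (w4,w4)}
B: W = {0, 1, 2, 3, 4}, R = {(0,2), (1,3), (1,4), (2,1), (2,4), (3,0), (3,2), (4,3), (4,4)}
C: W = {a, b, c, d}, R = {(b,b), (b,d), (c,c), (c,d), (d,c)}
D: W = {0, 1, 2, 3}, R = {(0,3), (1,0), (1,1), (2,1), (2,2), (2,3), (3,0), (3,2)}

This is the axiom for density; its first-order frame correspondent is ∀x ∀y (Rxy → ∃z (Rxz ∧ Rzy)).
A: condition met.
B: fails — R02 but no z with R0z and Rz2.
C: condition met.
D: fails — R03 but no z with R0z and Rz3.

A, C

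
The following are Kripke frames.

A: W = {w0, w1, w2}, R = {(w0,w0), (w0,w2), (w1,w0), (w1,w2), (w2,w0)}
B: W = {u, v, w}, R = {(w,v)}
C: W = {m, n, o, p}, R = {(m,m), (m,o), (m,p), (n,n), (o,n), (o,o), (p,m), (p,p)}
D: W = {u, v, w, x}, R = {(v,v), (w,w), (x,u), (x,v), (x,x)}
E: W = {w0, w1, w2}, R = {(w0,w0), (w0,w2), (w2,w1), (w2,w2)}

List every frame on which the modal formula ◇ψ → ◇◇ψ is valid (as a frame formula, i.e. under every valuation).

A, C, D, E

This is the axiom for a generalized confluence (Geach) condition; its first-order frame correspondent is ∀x ∀y (xRy → ∃w (y = w ∧ xR²w)).
A: holds.
B: fails — wRv but no t with v=t and wR²t.
C: holds.
D: holds.
E: holds.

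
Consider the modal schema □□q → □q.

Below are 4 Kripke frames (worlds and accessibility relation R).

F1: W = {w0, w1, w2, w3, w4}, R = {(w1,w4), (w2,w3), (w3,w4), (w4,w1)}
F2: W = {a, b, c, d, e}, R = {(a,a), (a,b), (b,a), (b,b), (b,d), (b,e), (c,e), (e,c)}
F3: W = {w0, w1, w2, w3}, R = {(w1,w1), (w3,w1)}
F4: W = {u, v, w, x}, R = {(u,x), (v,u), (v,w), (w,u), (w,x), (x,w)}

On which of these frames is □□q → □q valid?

F3

This is the axiom for density; its first-order frame correspondent is ∀x ∀y (Rxy → ∃z (Rxz ∧ Rzy)).
F1: fails — Rw3w4 but no z with Rw3z and Rzw4.
F2: fails — Rec but no z with Rez and Rzc.
F3: holds.
F4: fails — Rxw but no z with Rxz and Rzw.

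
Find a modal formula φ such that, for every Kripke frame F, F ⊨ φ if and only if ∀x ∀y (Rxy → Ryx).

s → □◇s

The condition is symmetry. The B schema s → □◇s defines it.
Suppose s→□◇s is valid. Take Rxy and set V(s)={x}. Then s at x, so □◇s at x, so ◇s at y, so some z with Ryz has s; z=x, i.e. Ryx.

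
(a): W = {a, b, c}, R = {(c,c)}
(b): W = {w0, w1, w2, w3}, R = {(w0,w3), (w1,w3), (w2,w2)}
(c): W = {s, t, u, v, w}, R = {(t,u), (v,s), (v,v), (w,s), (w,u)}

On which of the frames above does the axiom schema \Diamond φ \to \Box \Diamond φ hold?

(a)

Frame correspondent (Sahlqvist): \forall x \forall y \forall z (Rxy \wedge Rxz \to Ryz) — i.e. the Euclidean property.
(a): ✓.
(b): fails — Rw0w3 and Rw0w3 but not Rw3w3.
(c): fails — Rtu and Rtu but not Ruu.
Valid on: (a).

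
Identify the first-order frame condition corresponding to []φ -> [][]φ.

transitivity: forall x forall y forall z (Rxy & Ryz -> Rxz)

Suppose □φ→□□φ is valid. Take Rxy, Ryz and set V(φ)={w : Rxw}. Then □φ at x, so □□φ at x, so □φ at y, so φ at z, i.e. Rxz.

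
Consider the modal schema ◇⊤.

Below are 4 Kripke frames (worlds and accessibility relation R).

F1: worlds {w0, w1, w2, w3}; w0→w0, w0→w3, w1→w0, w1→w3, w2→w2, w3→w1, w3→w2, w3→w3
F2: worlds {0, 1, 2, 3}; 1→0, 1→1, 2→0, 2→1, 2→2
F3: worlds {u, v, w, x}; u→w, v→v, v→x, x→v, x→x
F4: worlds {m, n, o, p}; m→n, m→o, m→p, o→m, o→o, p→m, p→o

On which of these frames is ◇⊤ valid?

F1

The schema corresponds to seriality: ∀x ∃y Rxy.
F1: satisfies the condition.
F2: fails — world 0 has no successor.
F3: fails — world w has no successor.
F4: fails — world n has no successor.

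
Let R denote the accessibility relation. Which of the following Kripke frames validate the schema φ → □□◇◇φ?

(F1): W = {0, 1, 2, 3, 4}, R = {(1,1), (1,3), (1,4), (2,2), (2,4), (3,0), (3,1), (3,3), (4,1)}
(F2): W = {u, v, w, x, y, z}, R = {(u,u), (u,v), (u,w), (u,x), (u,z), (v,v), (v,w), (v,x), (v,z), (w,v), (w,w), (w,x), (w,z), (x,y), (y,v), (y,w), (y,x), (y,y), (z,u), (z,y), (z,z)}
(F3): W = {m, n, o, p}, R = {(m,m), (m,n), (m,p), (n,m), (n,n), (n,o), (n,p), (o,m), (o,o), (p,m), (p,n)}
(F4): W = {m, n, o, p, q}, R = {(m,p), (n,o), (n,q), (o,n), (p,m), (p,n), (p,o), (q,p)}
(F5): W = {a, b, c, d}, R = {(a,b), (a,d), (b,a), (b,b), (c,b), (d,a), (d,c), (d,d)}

(F3)

This is the axiom for a generalized confluence (Geach) condition; its first-order frame correspondent is ∀x ∀z (xR²z → ∃w (x = w ∧ zR²w)).
(F1): fails — 1R²0 but no w with 1=w and 0R²w.
(F2): fails — uR²x but no t with u=t and xR²t.
(F3): ✓.
(F4): fails — mR²n but no w with m=w and nR²w.
(F5): fails — cR²b but no w with c=w and bR²w.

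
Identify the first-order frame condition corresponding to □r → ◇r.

Seriality

Suppose □r→◇r is valid. At any x set V(r)=W. Then □r at x, so ◇r at x, so x has a successor.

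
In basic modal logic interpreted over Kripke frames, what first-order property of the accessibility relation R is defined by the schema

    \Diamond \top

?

seriality

◇⊤ holds at w iff w has a successor, so frame-validity of ◇⊤ is exactly seriality. Equivalently via □r → ◇r:
Suppose □r→◇r is valid. At any x set V(r)=W. Then □r at x, so ◇r at x, so x has a successor.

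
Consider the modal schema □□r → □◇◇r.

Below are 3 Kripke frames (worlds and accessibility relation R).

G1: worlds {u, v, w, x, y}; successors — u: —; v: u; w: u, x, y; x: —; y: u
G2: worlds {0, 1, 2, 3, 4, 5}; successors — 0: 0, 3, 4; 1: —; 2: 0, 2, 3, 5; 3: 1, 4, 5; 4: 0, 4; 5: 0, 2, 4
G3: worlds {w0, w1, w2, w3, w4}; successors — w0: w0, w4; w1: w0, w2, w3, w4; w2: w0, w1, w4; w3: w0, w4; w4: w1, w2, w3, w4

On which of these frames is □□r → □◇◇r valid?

Frame correspondent (Sahlqvist): ∀x ∀z (xRz → ∃w (xR²w ∧ zR²w)) — i.e. a generalized confluence (Geach) condition.
G1: fails — vRu but no t with vR²t and uR²t.
G2: fails — 3R1 but no w with 3R²w and 1R²w.
G3: ✓.
Valid on: G3.

G3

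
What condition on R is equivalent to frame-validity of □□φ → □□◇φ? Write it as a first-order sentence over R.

This is a Sahlqvist (Geach-type) schema ◇^0□^2φ → □^2◇^1φ.
Minimal-valuation argument: fix x; take any y with xR^0y and any z with xR^2z. Set V(φ) to the set of worlds R-reachable from y in exactly 2 steps. Then □^2φ holds at y, so the antecedent holds at x; validity forces ◇^1φ at z, giving a w with zR^1w and yR^2w.
First-order correspondent: ∀x ∀z (xR²z → ∃w (xR²w ∧ zRw)).

∀x ∀z (xR²z → ∃w (xR²w ∧ zRw))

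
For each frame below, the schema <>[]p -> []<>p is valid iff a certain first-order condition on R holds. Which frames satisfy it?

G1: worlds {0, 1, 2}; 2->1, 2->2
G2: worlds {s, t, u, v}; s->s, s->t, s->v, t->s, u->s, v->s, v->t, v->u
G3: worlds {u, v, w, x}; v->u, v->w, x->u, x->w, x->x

Frame correspondent (Sahlqvist): forall x forall y forall z (Rxy & Rxz -> exists w (Ryw & Rzw)) — i.e. convergence.
G1: fails — R22 and R21 but 2 and 1 have no common successor.
G2: satisfies the condition.
G3: fails — Rvw and Rvw but w and w have no common successor.
Valid on: G2.

G2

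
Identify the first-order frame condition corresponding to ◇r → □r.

Suppose ◇r→□r is valid. Take Rxy, Rxz and set V(r)={y}. Then ◇r at x, so □r at x, so r at z, i.e. z=y.

Partial functionality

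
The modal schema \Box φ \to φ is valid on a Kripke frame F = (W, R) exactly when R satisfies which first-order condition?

Reflexivity

Suppose □φ→φ is valid. At any x set V(φ)={w : Rxw}. Then □φ holds at x, so φ holds at x, i.e. Rxx.
Conversely, on a frame with reflexivity the schema holds at every world under every valuation.
Frame condition: \forall x Rxx.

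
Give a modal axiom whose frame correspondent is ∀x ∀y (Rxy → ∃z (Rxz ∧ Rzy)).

□□ψ → □ψ

This is density; the standard corresponding axiom is C4: □□ψ → □ψ.
Suppose □□ψ→□ψ is valid. Take Rxy and set V(ψ)={w : xR²w}. Then □□ψ at x, so □ψ at x, so ψ at y, i.e. ∃z(Rxz∧Rzy).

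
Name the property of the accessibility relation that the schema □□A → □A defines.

Suppose □□A→□A is valid. Take Rxy and set V(A)={w : xR²w}. Then □□A at x, so □A at x, so A at y, i.e. ∃z(Rxz∧Rzy).
Conversely, on a frame with density the schema holds at every world under every valuation.
So the correspondent is density.

density: ∀x ∀y (Rxy → ∃z (Rxz ∧ Rzy))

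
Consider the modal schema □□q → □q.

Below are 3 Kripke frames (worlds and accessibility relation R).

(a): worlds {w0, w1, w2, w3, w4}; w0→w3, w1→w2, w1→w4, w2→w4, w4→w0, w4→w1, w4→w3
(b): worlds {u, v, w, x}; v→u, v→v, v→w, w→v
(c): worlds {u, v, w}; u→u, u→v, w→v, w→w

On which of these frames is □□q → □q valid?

(b), (c)

This is the axiom for density; its first-order frame correspondent is ∀x ∀y (Rxy → ∃z (Rxz ∧ Rzy)).
(a): fails — Rw1w2 but no z with Rw1z and Rzw2.
(b): holds.
(c): holds.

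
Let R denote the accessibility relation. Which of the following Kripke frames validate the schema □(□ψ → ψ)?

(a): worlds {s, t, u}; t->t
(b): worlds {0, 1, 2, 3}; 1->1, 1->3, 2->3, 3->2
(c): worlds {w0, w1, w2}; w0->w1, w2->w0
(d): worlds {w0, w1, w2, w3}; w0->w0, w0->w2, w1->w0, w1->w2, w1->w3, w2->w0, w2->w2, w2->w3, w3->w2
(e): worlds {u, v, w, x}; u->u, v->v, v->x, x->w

The schema corresponds to shift-reflexivity: ∀x ∀y (Rxy → Ryy).
(a): holds.
(b): fails — R23 but not R33.
(c): fails — Rw0w1 but not Rw1w1.
(d): fails — Rw1w3 but not Rw3w3.
(e): fails — Rxw but not Rww.

(a)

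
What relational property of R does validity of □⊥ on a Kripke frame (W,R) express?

Emptiness of R

□⊥ is valid iff no world has any successor (otherwise □⊥ fails at any world with one).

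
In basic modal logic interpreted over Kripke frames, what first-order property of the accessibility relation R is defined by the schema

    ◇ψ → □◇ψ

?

the Euclidean property: ∀x ∀y ∀z (Rxy ∧ Rxz → Ryz)

Suppose ◇ψ→□◇ψ is valid. Take Rxy, Rxz and set V(ψ)={y}. Then ◇ψ at x, so □◇ψ at x, so ◇ψ at z, so some w with Rzw has ψ; w=y, i.e. Rzy. By symmetry of the argument, Ryz.
Conversely, on a frame with the Euclidean property the schema holds at every world under every valuation.
Frame condition: ∀x ∀y ∀z (Rxy ∧ Rxz → Ryz).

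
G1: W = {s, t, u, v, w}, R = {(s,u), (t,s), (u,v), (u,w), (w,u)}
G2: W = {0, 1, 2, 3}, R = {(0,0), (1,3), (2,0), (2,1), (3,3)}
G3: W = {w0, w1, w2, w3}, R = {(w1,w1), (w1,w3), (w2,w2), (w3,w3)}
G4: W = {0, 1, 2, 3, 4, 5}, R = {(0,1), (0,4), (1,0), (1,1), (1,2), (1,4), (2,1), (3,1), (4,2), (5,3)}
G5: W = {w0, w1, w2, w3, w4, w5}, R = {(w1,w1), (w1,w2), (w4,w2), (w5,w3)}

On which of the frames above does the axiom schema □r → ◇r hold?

G2, G4

Frame correspondent (Sahlqvist): ∀x ∃y Rxy — i.e. seriality.
G1: fails — world v has no successor.
G2: condition met.
G3: fails — world w0 has no successor.
G4: condition met.
G5: fails — world w0 has no successor.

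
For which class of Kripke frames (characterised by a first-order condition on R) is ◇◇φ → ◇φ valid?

transitivity

This is a form of the 4 axiom.
Its frame correspondent is transitivity — ∀x ∀y ∀z (Rxy ∧ Ryz → Rxz).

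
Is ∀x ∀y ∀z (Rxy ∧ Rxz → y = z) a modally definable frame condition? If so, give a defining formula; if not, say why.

This is a Sahlqvist condition; the CD axiom ◇q → □q defines it.

Yes, by ◇q → □q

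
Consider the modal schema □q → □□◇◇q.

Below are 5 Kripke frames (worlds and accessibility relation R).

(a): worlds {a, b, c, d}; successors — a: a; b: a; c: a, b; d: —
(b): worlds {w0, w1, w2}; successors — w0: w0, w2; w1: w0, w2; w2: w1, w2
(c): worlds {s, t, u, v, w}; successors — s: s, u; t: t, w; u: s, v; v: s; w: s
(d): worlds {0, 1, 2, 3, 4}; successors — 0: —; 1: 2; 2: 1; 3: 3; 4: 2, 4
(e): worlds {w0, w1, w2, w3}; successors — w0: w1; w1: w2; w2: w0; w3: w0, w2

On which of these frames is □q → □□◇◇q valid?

This is the axiom for a generalized confluence (Geach) condition; its first-order frame correspondent is ∀x ∀z (xR²z → ∃w (xRw ∧ zR²w)).
(a): satisfies the condition.
(b): satisfies the condition.
(c): fails — tR²s but no w* with tRw* and sR²w*.
(d): fails — 1R²1 but no w with 1Rw and 1R²w.
(e): satisfies the condition.
Valid on: (a), (b), (e).

(a), (b), (e)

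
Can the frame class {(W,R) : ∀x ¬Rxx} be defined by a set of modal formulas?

No

Modal frame validity is preserved under surjective bounded morphisms.
The 3-cycle (worlds s,t,u with s→t→u→s) is irreflexive, and the map sending every world to a single reflexive point • is a surjective bounded morphism (forth: every edge maps to (•,•); back: every world has a successor). So any modal formula valid on the 3-cycle is also valid on the reflexive point, which is not irreflexive.
So no modal formula (or set of formulas) defines exactly the irreflexive frames.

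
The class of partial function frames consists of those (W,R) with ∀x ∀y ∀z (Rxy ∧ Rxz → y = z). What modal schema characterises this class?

◇p → □p

This is partial functionality; the standard corresponding axiom is CD: ◇p → □p.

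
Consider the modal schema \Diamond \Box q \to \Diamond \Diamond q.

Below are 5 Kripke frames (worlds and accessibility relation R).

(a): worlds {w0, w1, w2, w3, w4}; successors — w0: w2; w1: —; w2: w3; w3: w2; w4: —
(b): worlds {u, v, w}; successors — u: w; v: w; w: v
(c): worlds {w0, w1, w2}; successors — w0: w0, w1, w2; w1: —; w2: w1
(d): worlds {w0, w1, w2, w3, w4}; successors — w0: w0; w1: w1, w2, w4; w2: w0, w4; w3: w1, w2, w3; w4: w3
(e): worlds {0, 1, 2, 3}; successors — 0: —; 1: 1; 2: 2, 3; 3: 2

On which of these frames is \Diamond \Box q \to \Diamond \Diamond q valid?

(a), (b), (d), (e)

The schema corresponds to a generalized confluence (Geach) condition: \forall x \forall y (xRy \to \exists w (yRw \wedge x R^2 w)).
(a): holds.
(b): holds.
(c): fails — w0Rw1 but no w with w1Rw and w0R²w.
(d): holds.
(e): holds.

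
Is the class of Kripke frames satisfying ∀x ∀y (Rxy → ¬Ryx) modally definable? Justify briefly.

Not definable by any modal formula

Modal frame validity is preserved under surjective bounded morphisms.
The 4-cycle (worlds w0,w1,w2,w3 with w0→w1→w2→w3→w0) is asymmetric. Mapping every world to a single reflexive point • is a surjective bounded morphism, and the reflexive point is not asymmetric (R•• but asymmetry requires ¬R••).
So no modal formula (or set of formulas) defines exactly the asymmetric frames.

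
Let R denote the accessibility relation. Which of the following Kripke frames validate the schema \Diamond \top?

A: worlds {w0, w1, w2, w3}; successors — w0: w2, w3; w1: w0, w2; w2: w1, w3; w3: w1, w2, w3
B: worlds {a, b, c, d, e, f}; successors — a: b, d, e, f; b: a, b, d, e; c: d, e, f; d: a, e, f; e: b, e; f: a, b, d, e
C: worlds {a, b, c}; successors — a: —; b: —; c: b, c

A, B

The schema corresponds to seriality: \forall x \exists y Rxy.
A: condition met.
B: condition met.
C: fails — world a has no successor.
Valid on: A, B.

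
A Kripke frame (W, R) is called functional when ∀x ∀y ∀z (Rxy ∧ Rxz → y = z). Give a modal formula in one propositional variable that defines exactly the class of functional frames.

A defining formula is ◇q → □q (the CD axiom).
Suppose ◇q→□q is valid. Take Rxy, Rxz and set V(q)={y}. Then ◇q at x, so □q at x, so q at z, i.e. z=y.

◇q → □q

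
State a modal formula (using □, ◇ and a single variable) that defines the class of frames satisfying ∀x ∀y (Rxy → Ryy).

□(□s → s)

This is shift-reflexivity; the standard corresponding axiom is T□: □(□s → s).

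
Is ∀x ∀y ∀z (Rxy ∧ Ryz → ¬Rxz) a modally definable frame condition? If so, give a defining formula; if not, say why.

No — not modally definable

Any modally definable frame class is closed under surjective bounded morphisms.
The 3-cycle (worlds s,t,u with s→t→u→s) is intransitive. Mapping every world to a single reflexive point • is a surjective bounded morphism; the reflexive point is not intransitive (R••∧R•• but R••).
So the class is not modally definable.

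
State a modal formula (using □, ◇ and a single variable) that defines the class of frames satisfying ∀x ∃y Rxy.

This is seriality; the standard corresponding axiom is D: □s → ◇s.
Suppose □s→◇s is valid. At any x set V(s)=W. Then □s at x, so ◇s at x, so x has a successor.

□s → ◇s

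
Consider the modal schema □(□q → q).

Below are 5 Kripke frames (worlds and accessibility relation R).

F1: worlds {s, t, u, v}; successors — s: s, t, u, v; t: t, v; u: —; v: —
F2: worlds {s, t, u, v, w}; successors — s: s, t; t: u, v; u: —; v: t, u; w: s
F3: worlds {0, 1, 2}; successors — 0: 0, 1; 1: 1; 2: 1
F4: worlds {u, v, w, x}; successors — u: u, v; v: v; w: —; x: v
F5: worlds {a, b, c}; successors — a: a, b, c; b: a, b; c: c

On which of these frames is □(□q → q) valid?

This is the axiom for shift-reflexivity; its first-order frame correspondent is ∀x ∀y (Rxy → Ryy).
F1: fails — Rtv but not Rvv.
F2: fails — Rtv but not Rvv.
F3: condition met.
F4: condition met.
F5: condition met.

F3, F4, F5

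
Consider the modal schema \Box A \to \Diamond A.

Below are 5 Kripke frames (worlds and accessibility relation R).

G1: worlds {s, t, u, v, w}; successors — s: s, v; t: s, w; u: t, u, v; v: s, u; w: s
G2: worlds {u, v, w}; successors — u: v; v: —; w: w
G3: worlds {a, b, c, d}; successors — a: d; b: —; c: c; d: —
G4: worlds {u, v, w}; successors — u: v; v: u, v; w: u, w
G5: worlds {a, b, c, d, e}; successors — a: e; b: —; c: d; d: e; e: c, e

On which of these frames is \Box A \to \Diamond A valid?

Frame correspondent (Sahlqvist): \forall x \exists y Rxy — i.e. seriality.
G1: satisfies the condition.
G2: fails — world v has no successor.
G3: fails — world b has no successor.
G4: satisfies the condition.
G5: fails — world b has no successor.

G1, G4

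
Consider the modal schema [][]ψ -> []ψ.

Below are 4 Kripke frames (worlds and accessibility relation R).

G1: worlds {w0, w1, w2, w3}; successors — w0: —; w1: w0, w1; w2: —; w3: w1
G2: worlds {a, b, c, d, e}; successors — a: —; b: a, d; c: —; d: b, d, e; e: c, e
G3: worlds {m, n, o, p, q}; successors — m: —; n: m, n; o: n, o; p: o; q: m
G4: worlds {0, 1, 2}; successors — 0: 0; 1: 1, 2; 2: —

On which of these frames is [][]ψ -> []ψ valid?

G1, G4

Frame correspondent (Sahlqvist): forall x forall y (Rxy -> exists z (Rxz & Rzy)) — i.e. density.
G1: holds.
G2: fails — Rba but no z with Rbz and Rza.
G3: fails — Rqm but no z with Rqz and Rzm.
G4: holds.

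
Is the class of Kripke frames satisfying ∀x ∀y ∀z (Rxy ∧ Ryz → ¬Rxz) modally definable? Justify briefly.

Modal frame validity is preserved under surjective bounded morphisms.
The 3-cycle (worlds s,t,u with s→t→u→s) is intransitive. Mapping every world to a single reflexive point • is a surjective bounded morphism; the reflexive point is not intransitive (R••∧R•• but R••).
So the class is not modally definable.

No — not modally definable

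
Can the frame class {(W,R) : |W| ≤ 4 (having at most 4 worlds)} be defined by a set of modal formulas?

If a class were modally definable it would be closed under disjoint unions (Goldblatt–Thomason).
Any modal formula valid on each of 5 disjoint one-world frames is valid on their disjoint union (validity is preserved under disjoint unions). Each one-world frame has |W|=1≤4, but the union has |W|=5.
Hence having at most 4 worlds is not modally definable.

No — not modally definable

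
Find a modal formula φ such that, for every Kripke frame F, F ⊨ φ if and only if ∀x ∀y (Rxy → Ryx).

q → □◇q

This is symmetry; the standard corresponding axiom is B: q → □◇q.
Suppose q→□◇q is valid. Take Rxy and set V(q)={x}. Then q at x, so □◇q at x, so ◇q at y, so some z with Ryz has q; z=x, i.e. Ryx.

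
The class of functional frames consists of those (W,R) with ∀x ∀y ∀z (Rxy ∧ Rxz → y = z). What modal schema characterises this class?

◇s → □s

The condition is partial functionality. The CD schema ◇s → □s defines it.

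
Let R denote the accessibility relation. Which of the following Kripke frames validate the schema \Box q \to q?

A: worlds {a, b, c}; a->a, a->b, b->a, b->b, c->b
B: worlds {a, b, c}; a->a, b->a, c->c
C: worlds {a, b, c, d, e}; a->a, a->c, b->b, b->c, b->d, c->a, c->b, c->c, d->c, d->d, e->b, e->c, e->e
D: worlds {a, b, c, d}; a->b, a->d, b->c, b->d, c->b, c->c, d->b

C

The schema corresponds to reflexivity: \forall x Rxx.
A: fails — world c does not see itself.
B: fails — world b does not see itself.
C: satisfies the condition.
D: fails — world a does not see itself.
Valid on: C.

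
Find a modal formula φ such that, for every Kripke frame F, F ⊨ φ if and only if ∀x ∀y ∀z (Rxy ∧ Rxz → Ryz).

◇r → □◇r

A defining formula is ◇r → □◇r (the 5 axiom).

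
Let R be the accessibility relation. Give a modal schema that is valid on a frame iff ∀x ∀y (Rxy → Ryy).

This is shift-reflexivity; the standard corresponding axiom is T□: □(□p → p).
Suppose □(□p→p) is valid. Take Rxy and set V(p)={w : Ryw}. Then at y, □p holds; since □(□p→p) at x, □p→p at y, so p at y, i.e. Ryy.

□(□p → p)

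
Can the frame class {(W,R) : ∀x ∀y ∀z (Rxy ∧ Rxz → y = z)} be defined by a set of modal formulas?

Yes, by ◇r → □r

Yes: it is partial functionality, defined by the CD schema ◇r → □r.
Suppose ◇r→□r is valid. Take Rxy, Rxz and set V(r)={y}. Then ◇r at x, so □r at x, so r at z, i.e. z=y.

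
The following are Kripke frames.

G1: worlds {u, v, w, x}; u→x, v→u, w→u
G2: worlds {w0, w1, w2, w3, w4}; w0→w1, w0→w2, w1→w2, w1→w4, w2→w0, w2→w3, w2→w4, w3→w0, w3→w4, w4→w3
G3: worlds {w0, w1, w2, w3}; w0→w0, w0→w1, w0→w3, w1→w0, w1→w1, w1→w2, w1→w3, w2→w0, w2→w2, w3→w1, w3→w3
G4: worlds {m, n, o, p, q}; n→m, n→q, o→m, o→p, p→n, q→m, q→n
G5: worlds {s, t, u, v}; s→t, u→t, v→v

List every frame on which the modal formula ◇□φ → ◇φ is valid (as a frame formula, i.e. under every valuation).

The schema corresponds to a generalized confluence (Geach) condition: ∀x ∀y (xRy → ∃w (yRw ∧ xRw)).
G1: fails — uRx but no t with xRt and uRt.
G2: fails — w0Rw2 but no w with w2Rw and w0Rw.
G3: ✓.
G4: fails — nRm but no w with mRw and nRw.
G5: fails — sRt but no w with tRw and sRw.

G3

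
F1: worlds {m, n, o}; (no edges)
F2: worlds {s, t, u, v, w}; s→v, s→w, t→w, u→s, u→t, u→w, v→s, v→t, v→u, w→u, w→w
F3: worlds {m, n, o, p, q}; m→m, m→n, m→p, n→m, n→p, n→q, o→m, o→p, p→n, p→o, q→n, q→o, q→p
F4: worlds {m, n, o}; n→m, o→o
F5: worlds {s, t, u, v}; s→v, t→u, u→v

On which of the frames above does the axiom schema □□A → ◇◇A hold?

F2, F3

This is the axiom for a generalized confluence (Geach) condition; its first-order frame correspondent is ∀x ∃w (xR²w ∧ xR²w).
F1: fails — at m but no w with mR²w and mR²w.
F2: ✓.
F3: ✓.
F4: fails — at m but no w with mR²w and mR²w.
F5: fails — at s but no w with sR²w and sR²w.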